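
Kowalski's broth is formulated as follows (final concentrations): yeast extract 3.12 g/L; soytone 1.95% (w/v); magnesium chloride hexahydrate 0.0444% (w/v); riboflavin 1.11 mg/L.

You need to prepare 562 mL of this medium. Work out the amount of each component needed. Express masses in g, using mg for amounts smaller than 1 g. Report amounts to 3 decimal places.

yeast extract 1.753 g; soytone 10.959 g; magnesium chloride hexahydrate 249.528 mg; riboflavin 0.624 mg

Target volume = 562 mL = 0.562 L.
yeast extract: 3.12 g/L × 0.562 L = 1.753 g
soytone: 1.95% w/v = 19.5 g/L → 19.5 × 0.562 L = 10.959 g
magnesium chloride hexahydrate: 0.0444 g per 100 mL × 562 mL ÷ 100 = 0.249528 g = 249.528 mg
riboflavin: 1.11 mg/L × 0.562 L = 0.624 mg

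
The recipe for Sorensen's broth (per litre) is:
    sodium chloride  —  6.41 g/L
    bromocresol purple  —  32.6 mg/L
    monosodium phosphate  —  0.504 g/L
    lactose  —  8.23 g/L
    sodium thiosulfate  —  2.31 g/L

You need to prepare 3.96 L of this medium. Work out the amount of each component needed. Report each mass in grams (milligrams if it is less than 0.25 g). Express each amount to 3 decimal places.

sodium chloride 25.384 g; bromocresol purple 129.096 mg; monosodium phosphate 1.996 g; lactose 32.591 g; sodium thiosulfate 9.148 g

Scale factor relative to 1 L: 3.96.
sodium chloride: 6.41 g/L × 3.96 L = 25.384 g
bromocresol purple: 32.6 mg/L × 3.96 L = 129.096 mg
monosodium phosphate: 0.504 g/L × 3.96 L = 1.996 g
lactose: 8.23 g/L × 3.96 L = 32.591 g
sodium thiosulfate: 2.31 g/L × 3.96 L = 9.148 g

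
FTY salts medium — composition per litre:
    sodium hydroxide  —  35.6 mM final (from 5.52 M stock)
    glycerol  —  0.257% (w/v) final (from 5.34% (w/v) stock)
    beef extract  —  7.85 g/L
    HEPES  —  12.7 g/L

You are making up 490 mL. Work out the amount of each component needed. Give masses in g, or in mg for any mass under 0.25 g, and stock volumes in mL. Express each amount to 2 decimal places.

Scale factor relative to 1 L: 0.49.
sodium hydroxide: V = C2·V2/C1 = 35.6 mM × 490 mL ÷ 5520 mM = 3.16 mL
glycerol: C1V1 = C2V2 → 0.257% ÷ 5.34% × 490 mL = 23.58 mL
beef extract: 7.85 g/L × 0.49 L = 3.85 g
HEPES: 12.7 g/L × 0.49 L = 6.22 g

sodium hydroxide 3.16 mL; glycerol 23.58 mL; beef extract 3.85 g; HEPES 6.22 g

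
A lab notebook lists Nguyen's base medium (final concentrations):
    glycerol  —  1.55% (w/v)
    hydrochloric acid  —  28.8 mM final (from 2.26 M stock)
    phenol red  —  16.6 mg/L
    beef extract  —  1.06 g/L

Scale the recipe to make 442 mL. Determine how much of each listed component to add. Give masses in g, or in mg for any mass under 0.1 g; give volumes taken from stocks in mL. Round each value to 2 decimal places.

Scale factor relative to 1 L: 0.442.
glycerol: 1.55 g per 100 mL × 442 mL ÷ 100 = 6.85 g
hydrochloric acid: V = C2·V2/C1 = 28.8 mM × 442 mL ÷ 2260 mM = 5.63 mL
phenol red: 16.6 mg/L × 0.442 L = 7.34 mg
beef extract: 1.06 g/L × 0.442 L = 0.47 g

glycerol 6.85 g; hydrochloric acid 5.63 mL; phenol red 7.34 mg; beef extract 0.47 g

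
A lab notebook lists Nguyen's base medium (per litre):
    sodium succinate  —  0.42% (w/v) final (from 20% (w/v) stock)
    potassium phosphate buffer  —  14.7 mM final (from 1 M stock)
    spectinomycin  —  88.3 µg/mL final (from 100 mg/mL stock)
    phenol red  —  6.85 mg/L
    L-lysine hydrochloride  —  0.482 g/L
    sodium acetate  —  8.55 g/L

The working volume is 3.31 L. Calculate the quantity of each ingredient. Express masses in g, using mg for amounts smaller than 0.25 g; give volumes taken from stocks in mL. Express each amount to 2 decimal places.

Working volume: 3.31 L.
sodium succinate: C1V1 = C2V2 → 0.42% ÷ 20% × 3310 mL = 69.51 mL
potassium phosphate buffer: C1V1 = C2V2 → 14.7 mM × 3310 mL ÷ 1000 mM = 48.66 mL
spectinomycin: C1V1 = C2V2 → 88.3 µg/mL × 3310 mL ÷ 100000 µg/mL = 2.92 mL
phenol red: 6.85 mg/L × 3.31 L = 22.67 mg
L-lysine hydrochloride: 0.482 g/L × 3.31 L = 1.60 g
sodium acetate: 8.55 g/L × 3.31 L = 28.30 g

sodium succinate 69.51 mL; potassium phosphate buffer 48.66 mL; spectinomycin 2.92 mL; phenol red 22.67 mg; L-lysine hydrochloride 1.60 g; sodium acetate 28.30 g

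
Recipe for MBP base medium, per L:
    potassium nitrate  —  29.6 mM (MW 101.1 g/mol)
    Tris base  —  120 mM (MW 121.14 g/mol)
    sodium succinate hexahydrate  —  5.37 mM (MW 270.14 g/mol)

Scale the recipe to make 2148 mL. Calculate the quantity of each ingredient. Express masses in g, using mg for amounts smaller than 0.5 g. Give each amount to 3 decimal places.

Scale factor relative to 1 L: 2.148.
potassium nitrate: 29.6 mmol/L × 101.1 g/mol × 2.148 L ÷ 1000 = 6.428 g
Tris base: 120 mmol/L × 121.14 g/mol × 2.148 L ÷ 1000 = 31.225 g
sodium succinate hexahydrate: 5.37 mmol/L × 270.14 g/mol × 2.148 L ÷ 1000 = 3.116 g

potassium nitrate 6.428 g; Tris base 31.225 g; sodium succinate hexahydrate 3.116 g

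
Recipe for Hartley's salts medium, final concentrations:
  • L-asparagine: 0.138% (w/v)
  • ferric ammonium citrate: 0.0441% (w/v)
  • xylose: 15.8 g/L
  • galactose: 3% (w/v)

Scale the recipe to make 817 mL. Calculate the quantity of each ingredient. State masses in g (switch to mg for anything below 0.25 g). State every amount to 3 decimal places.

Working volume: 817 mL = 0.817 L.
L-asparagine: 0.138% w/v = 1.38 g/L → 1.38 × 0.817 L = 1.127 g
ferric ammonium citrate: 0.0441 g per 100 mL × 817 mL ÷ 100 = 0.360 g
xylose: 15.8 g/L × 0.817 L = 12.909 g
galactose: 3 g per 100 mL × 817 mL ÷ 100 = 24.510 g

L-asparagine 1.127 g; ferric ammonium citrate 0.360 g; xylose 12.909 g; galactose 24.510 g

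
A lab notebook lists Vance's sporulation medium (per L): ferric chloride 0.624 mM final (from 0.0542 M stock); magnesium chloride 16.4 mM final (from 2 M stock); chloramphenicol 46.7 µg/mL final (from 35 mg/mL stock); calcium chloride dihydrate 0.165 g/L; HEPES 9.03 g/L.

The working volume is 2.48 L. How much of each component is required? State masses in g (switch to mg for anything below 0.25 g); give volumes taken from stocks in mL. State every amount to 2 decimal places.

Scale factor relative to 1 L: 2.48.
ferric chloride: C1V1 = C2V2 → 0.624 mM × 2480 mL ÷ 54.2 mM = 28.55 mL
magnesium chloride: V = C2·V2/C1 = 16.4 mM × 2480 mL ÷ 2000 mM = 20.34 mL
chloramphenicol: C1V1 = C2V2 → 46.7 µg/mL × 2480 mL ÷ 35000 µg/mL = 3.31 mL
calcium chloride dihydrate: 0.165 g/L × 2.48 L = 0.41 g
HEPES: 9.03 g/L × 2.48 L = 22.39 g

ferric chloride 28.55 mL; magnesium chloride 20.34 mL; chloramphenicol 3.31 mL; calcium chloride dihydrate 0.41 g; HEPES 22.39 g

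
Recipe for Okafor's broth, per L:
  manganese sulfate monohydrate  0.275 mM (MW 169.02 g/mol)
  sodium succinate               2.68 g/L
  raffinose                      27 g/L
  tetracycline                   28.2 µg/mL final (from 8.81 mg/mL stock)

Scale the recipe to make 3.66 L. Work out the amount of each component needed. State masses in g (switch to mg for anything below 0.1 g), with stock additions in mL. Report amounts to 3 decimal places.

manganese sulfate monohydrate 0.170 g; sodium succinate 9.809 g; raffinose 98.820 g; tetracycline 11.715 mL

Working volume: 3.66 L.
manganese sulfate monohydrate: 0.275 mmol/L × 169.02 g/mol × 3.66 L ÷ 1000 = 0.170 g
sodium succinate: 2.68 g/L × 3.66 L = 9.809 g
raffinose: 27 g/L × 3.66 L = 98.820 g
tetracycline: dilute stock: 28.2 µg/mL × 3660 mL ÷ 8810 µg/mL = 11.715 mL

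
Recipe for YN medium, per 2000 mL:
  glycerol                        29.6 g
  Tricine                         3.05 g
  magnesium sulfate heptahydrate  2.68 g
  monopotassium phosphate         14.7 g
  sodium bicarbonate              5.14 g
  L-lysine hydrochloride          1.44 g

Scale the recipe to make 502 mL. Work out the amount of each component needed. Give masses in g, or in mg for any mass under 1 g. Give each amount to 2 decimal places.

glycerol 7.43 g; Tricine 765.55 mg; magnesium sulfate heptahydrate 672.68 mg; monopotassium phosphate 3.69 g; sodium bicarbonate 1.29 g; L-lysine hydrochloride 361.44 mg

Scale factor = 502 mL / 2000 mL = 0.251.
glycerol: 29.6 g × (502 mL / 2000 mL) = 7.43 g
Tricine: 3.05 g × (502 mL / 2000 mL) = 0.76555 g = 765.55 mg
magnesium sulfate heptahydrate: 2.68 g × (502 mL / 2000 mL) = 0.67268 g = 672.68 mg
monopotassium phosphate: 14.7 g × (502 mL / 2000 mL) = 3.69 g
sodium bicarbonate: 5.14 g × (502 mL / 2000 mL) = 1.29 g
L-lysine hydrochloride: 1.44 g × (502 mL / 2000 mL) = 0.36144 g = 361.44 mg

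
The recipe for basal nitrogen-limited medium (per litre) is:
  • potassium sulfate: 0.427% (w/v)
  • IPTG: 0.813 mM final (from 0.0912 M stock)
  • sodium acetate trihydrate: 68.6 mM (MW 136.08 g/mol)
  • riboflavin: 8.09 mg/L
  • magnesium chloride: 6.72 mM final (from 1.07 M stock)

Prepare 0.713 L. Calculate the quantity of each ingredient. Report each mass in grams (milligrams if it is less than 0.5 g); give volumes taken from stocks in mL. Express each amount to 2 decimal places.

Scale factor relative to 1 L: 0.713.
potassium sulfate: 0.427 g per 100 mL × 713 mL ÷ 100 = 3.04 g
IPTG: V = C2·V2/C1 = 0.813 mM × 713 mL ÷ 91.2 mM = 6.36 mL
sodium acetate trihydrate: 68.6 mmol/L × 136.08 g/mol × 0.713 L ÷ 1000 = 6.66 g
riboflavin: 8.09 mg/L × 0.713 L = 5.77 mg
magnesium chloride: V = C2·V2/C1 = 6.72 mM × 713 mL ÷ 1070 mM = 4.48 mL

potassium sulfate 3.04 g; IPTG 6.36 mL; sodium acetate trihydrate 6.66 g; riboflavin 5.77 mg; magnesium chloride 4.48 mL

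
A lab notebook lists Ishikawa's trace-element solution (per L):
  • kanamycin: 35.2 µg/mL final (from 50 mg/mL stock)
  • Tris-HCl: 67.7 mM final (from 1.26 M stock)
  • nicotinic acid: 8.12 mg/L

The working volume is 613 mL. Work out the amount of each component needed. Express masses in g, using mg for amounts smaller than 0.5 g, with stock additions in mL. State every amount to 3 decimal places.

kanamycin 0.432 mL; Tris-HCl 32.937 mL; nicotinic acid 4.978 mg

Target volume = 613 mL = 0.613 L.
kanamycin: dilute stock: 35.2 µg/mL × 613 mL ÷ 50000 µg/mL = 0.432 mL
Tris-HCl: C1V1 = C2V2 → 67.7 mM × 613 mL ÷ 1260 mM = 32.937 mL
nicotinic acid: 8.12 mg/L × 0.613 L = 4.978 mg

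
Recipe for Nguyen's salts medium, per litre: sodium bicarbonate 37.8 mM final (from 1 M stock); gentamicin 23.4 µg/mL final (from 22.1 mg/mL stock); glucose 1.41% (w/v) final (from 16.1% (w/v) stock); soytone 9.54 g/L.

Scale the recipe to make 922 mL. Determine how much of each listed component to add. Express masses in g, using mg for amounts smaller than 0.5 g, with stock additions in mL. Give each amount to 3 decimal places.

sodium bicarbonate 34.852 mL; gentamicin 0.976 mL; glucose 80.747 mL; soytone 8.796 g

Scale factor relative to 1 L: 0.922.
sodium bicarbonate: V = C2·V2/C1 = 37.8 mM × 922 mL ÷ 1000 mM = 34.852 mL
gentamicin: dilute stock: 23.4 µg/mL × 922 mL ÷ 22100 µg/mL = 0.976 mL
glucose: V = C2·V2/C1 = 1.41% ÷ 16.1% × 922 mL = 80.747 mL
soytone: 9.54 g/L × 0.922 L = 8.796 g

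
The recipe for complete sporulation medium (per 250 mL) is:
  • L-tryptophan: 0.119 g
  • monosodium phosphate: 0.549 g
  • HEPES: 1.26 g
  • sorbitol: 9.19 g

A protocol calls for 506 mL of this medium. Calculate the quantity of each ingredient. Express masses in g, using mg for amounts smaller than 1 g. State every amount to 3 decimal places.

Scale factor = 506 mL / 250 mL = 2.024.
L-tryptophan: 0.119 g × (506 mL / 250 mL) = 0.240856 g = 240.856 mg
monosodium phosphate: 0.549 g × (506 mL / 250 mL) = 1.111 g
HEPES: 1.26 g × (506 mL / 250 mL) = 2.550 g
sorbitol: 9.19 g × (506 mL / 250 mL) = 18.601 g

L-tryptophan 240.856 mg; monosodium phosphate 1.111 g; HEPES 2.550 g; sorbitol 18.601 g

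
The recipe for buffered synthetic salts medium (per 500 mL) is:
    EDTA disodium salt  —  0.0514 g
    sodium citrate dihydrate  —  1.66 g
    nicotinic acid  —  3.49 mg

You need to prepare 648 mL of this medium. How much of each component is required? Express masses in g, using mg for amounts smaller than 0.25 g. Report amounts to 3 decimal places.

Ratio of target to recipe volume: 648 / 500 = 1.296.
EDTA disodium salt: 0.0514 g × (648 mL / 500 mL) = 0.0666144 g = 66.614 mg
sodium citrate dihydrate: 1.66 g × (648 mL / 500 mL) = 2.151 g
nicotinic acid: 3.49 mg × (648 mL / 500 mL) = 4.523 mg

EDTA disodium salt 66.614 mg; sodium citrate dihydrate 2.151 g; nicotinic acid 4.523 mg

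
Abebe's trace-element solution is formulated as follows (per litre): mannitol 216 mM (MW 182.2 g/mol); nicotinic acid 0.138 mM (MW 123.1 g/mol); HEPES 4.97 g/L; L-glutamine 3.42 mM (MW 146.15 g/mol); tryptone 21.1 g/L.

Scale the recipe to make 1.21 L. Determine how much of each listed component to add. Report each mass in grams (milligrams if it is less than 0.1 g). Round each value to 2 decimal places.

mannitol 47.62 g; nicotinic acid 20.56 mg; HEPES 6.01 g; L-glutamine 0.60 g; tryptone 25.53 g

Working volume: 1.21 L.
mannitol: 216 mmol/L × 182.2 g/mol × 1.21 L ÷ 1000 = 47.62 g
nicotinic acid: 0.138 mmol/L × 123.1 mg/mmol × 1.21 L = 20.56 mg
HEPES: 4.97 g/L × 1.21 L = 6.01 g
L-glutamine: 3.42 mmol/L × 146.15 g/mol × 1.21 L ÷ 1000 = 0.60 g
tryptone: 21.1 g/L × 1.21 L = 25.53 g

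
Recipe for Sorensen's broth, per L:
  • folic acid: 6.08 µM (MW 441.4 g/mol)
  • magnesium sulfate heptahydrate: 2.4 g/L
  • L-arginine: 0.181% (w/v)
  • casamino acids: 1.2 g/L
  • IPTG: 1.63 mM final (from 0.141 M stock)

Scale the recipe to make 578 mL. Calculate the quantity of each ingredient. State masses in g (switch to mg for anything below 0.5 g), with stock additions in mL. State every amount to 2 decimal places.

Target volume = 578 mL = 0.578 L.
folic acid: 6.08 µmol/L × 441.4 g/mol × 0.578 L ÷ 1000 = 1.55 mg
magnesium sulfate heptahydrate: 2.4 g/L × 0.578 L = 1.39 g
L-arginine: 0.181% w/v = 1.81 g/L → 1.81 × 0.578 L = 1.05 g
casamino acids: 1.2 g/L × 0.578 L = 0.69 g
IPTG: C1V1 = C2V2 → 1.63 mM × 578 mL ÷ 141 mM = 6.68 mL

folic acid 1.55 mg; magnesium sulfate heptahydrate 1.39 g; L-arginine 1.05 g; casamino acids 0.69 g; IPTG 6.68 mL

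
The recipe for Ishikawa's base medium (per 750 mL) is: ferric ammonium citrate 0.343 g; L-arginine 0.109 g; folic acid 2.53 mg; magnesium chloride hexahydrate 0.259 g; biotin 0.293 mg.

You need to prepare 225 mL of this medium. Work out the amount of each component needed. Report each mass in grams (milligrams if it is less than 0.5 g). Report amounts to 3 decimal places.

Ratio of target to recipe volume: 225 / 750 = 0.3.
ferric ammonium citrate: 0.343 g × (225 mL / 750 mL) = 0.1029 g = 102.900 mg
L-arginine: 0.109 g × (225 mL / 750 mL) = 0.0327 g = 32.700 mg
folic acid: 2.53 mg × (225 mL / 750 mL) = 0.759 mg
magnesium chloride hexahydrate: 0.259 g × (225 mL / 750 mL) = 0.0777 g = 77.700 mg
biotin: 0.293 mg × (225 mL / 750 mL) = 0.088 mg

ferric ammonium citrate 102.900 mg; L-arginine 32.700 mg; folic acid 0.759 mg; magnesium chloride hexahydrate 77.700 mg; biotin 0.088 mg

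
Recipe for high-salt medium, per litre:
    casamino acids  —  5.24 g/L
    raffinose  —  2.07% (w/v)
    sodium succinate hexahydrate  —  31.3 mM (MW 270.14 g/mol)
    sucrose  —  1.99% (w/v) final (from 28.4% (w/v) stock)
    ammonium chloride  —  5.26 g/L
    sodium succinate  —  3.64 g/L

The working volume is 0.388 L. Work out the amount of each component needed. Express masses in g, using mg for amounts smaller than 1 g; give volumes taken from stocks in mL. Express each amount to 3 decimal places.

Scale factor relative to 1 L: 0.388.
casamino acids: 5.24 g/L × 0.388 L = 2.033 g
raffinose: 2.07% w/v = 20.7 g/L → 20.7 × 0.388 L = 8.032 g
sodium succinate hexahydrate: 31.3 mmol/L × 270.14 g/mol × 0.388 L ÷ 1000 = 3.281 g
sucrose: dilute stock: 1.99% ÷ 28.4% × 388 mL = 27.187 mL
ammonium chloride: 5.26 g/L × 0.388 L = 2.041 g
sodium succinate: 3.64 g/L × 0.388 L = 1.412 g

casamino acids 2.033 g; raffinose 8.032 g; sodium succinate hexahydrate 3.281 g; sucrose 27.187 mL; ammonium chloride 2.041 g; sodium succinate 1.412 g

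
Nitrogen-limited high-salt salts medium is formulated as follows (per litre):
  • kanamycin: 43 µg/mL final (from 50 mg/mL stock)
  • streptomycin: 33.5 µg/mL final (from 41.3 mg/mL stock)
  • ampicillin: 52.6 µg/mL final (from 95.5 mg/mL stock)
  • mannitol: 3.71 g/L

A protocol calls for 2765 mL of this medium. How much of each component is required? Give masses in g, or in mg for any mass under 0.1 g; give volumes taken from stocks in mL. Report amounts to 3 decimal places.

kanamycin 2.378 mL; streptomycin 2.243 mL; ampicillin 1.523 mL; mannitol 10.258 g

Working volume: 2765 mL = 2.765 L.
kanamycin: V = C2·V2/C1 = 43 µg/mL × 2765 mL ÷ 50000 µg/mL = 2.378 mL
streptomycin: C1V1 = C2V2 → 33.5 µg/mL × 2765 mL ÷ 41300 µg/mL = 2.243 mL
ampicillin: C1V1 = C2V2 → 52.6 µg/mL × 2765 mL ÷ 95500 µg/mL = 1.523 mL
mannitol: 3.71 g/L × 2.765 L = 10.258 g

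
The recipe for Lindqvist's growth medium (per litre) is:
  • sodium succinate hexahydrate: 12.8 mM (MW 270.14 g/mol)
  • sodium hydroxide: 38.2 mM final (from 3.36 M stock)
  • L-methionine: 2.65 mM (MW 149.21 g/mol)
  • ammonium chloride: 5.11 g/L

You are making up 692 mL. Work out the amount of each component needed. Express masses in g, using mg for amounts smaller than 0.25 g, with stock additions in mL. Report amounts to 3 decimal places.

Working volume: 692 mL = 0.692 L.
sodium succinate hexahydrate: 12.8 mmol/L × 270.14 g/mol × 0.692 L ÷ 1000 = 2.393 g
sodium hydroxide: dilute stock: 38.2 mM × 692 mL ÷ 3360 mM = 7.867 mL
L-methionine: 2.65 mmol/L × 149.21 g/mol × 0.692 L ÷ 1000 = 0.274 g
ammonium chloride: 5.11 g/L × 0.692 L = 3.536 g

sodium succinate hexahydrate 2.393 g; sodium hydroxide 7.867 mL; L-methionine 0.274 g; ammonium chloride 3.536 g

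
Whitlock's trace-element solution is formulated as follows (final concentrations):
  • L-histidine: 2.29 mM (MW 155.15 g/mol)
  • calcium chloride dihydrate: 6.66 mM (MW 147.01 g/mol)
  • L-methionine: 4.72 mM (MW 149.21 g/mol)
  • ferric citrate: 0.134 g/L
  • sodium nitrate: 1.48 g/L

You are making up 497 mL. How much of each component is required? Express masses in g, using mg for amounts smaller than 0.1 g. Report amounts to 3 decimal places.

L-histidine 0.177 g; calcium chloride dihydrate 0.487 g; L-methionine 0.350 g; ferric citrate 66.598 mg; sodium nitrate 0.736 g

Working volume: 497 mL = 0.497 L.
L-histidine: 2.29 mmol/L × 155.15 g/mol × 0.497 L ÷ 1000 = 0.177 g
calcium chloride dihydrate: 6.66 mmol/L × 147.01 g/mol × 0.497 L ÷ 1000 = 0.487 g
L-methionine: 4.72 mmol/L × 149.21 g/mol × 0.497 L ÷ 1000 = 0.350 g
ferric citrate: 0.134 g/L × 0.497 L = 0.066598 g = 66.598 mg
sodium nitrate: 1.48 g/L × 0.497 L = 0.736 g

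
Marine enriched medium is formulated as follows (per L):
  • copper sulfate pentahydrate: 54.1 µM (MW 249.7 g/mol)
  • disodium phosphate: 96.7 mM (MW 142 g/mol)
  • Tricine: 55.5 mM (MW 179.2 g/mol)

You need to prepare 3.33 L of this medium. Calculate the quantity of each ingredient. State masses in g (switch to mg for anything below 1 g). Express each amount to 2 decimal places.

Scale factor relative to 1 L: 3.33.
copper sulfate pentahydrate: 54.1 µmol/L × 249.7 g/mol × 3.33 L ÷ 1000 = 44.98 mg
disodium phosphate: 96.7 mmol/L × 142 g/mol × 3.33 L ÷ 1000 = 45.73 g
Tricine: 55.5 mmol/L × 179.2 g/mol × 3.33 L ÷ 1000 = 33.12 g

copper sulfate pentahydrate 44.98 mg; disodium phosphate 45.73 g; Tricine 33.12 g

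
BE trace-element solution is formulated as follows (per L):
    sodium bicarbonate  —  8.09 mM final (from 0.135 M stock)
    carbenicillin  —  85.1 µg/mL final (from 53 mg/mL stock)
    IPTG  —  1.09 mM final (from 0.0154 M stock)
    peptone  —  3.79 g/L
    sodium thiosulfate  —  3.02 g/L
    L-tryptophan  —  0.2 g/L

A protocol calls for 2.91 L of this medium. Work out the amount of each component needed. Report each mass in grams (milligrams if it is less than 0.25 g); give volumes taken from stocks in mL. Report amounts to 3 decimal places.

Scale factor relative to 1 L: 2.91.
sodium bicarbonate: C1V1 = C2V2 → 8.09 mM × 2910 mL ÷ 135 mM = 174.384 mL
carbenicillin: C1V1 = C2V2 → 85.1 µg/mL × 2910 mL ÷ 53000 µg/mL = 4.672 mL
IPTG: V = C2·V2/C1 = 1.09 mM × 2910 mL ÷ 15.4 mM = 205.968 mL
peptone: 3.79 g/L × 2.91 L = 11.029 g
sodium thiosulfate: 3.02 g/L × 2.91 L = 8.788 g
L-tryptophan: 0.2 g/L × 2.91 L = 0.582 g

sodium bicarbonate 174.384 mL; carbenicillin 4.672 mL; IPTG 205.968 mL; peptone 11.029 g; sodium thiosulfate 8.788 g; L-tryptophan 0.582 g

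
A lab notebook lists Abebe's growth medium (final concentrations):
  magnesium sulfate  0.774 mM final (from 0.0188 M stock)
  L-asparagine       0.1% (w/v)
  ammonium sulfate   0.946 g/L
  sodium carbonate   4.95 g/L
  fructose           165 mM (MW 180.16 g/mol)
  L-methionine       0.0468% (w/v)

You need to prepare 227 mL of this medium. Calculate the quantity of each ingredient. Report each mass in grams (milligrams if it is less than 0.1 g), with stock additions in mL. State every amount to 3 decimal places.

Scale factor relative to 1 L: 0.227.
magnesium sulfate: V = C2·V2/C1 = 0.774 mM × 227 mL ÷ 18.8 mM = 9.346 mL
L-asparagine: 0.1 g per 100 mL × 227 mL ÷ 100 = 0.227 g
ammonium sulfate: 0.946 g/L × 0.227 L = 0.215 g
sodium carbonate: 4.95 g/L × 0.227 L = 1.124 g
fructose: 165 mmol/L × 180.16 g/mol × 0.227 L ÷ 1000 = 6.748 g
L-methionine: 0.0468% w/v = 0.468 g/L → 0.468 × 0.227 L = 0.106 g

magnesium sulfate 9.346 mL; L-asparagine 0.227 g; ammonium sulfate 0.215 g; sodium carbonate 1.124 g; fructose 6.748 g; L-methionine 0.106 g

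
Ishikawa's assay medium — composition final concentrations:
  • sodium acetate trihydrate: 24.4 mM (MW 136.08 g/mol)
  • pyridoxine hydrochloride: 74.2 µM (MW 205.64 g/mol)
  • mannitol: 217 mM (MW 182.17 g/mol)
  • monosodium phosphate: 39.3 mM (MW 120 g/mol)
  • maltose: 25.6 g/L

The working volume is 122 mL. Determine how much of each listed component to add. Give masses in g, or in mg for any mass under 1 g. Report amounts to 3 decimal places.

sodium acetate trihydrate 405.083 mg; pyridoxine hydrochloride 1.862 mg; mannitol 4.823 g; monosodium phosphate 575.352 mg; maltose 3.123 g

Target volume = 122 mL = 0.122 L.
sodium acetate trihydrate: 24.4 mmol/L × 136.08 mg/mmol × 0.122 L = 405.083 mg
pyridoxine hydrochloride: 74.2 µmol/L × 205.64 g/mol × 0.122 L ÷ 1000 = 1.862 mg
mannitol: 217 mmol/L × 182.17 g/mol × 0.122 L ÷ 1000 = 4.823 g
monosodium phosphate: 39.3 mmol/L × 120 mg/mmol × 0.122 L = 575.352 mg
maltose: 25.6 g/L × 0.122 L = 3.123 g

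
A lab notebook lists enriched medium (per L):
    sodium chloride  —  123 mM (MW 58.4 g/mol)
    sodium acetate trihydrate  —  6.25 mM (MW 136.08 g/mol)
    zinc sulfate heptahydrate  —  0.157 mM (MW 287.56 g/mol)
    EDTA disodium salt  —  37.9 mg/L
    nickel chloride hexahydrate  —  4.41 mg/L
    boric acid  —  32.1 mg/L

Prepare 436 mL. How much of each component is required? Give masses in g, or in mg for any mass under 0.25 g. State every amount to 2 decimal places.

Scale factor relative to 1 L: 0.436.
sodium chloride: 123 mmol/L × 58.4 g/mol × 0.436 L ÷ 1000 = 3.13 g
sodium acetate trihydrate: 6.25 mmol/L × 136.08 g/mol × 0.436 L ÷ 1000 = 0.37 g
zinc sulfate heptahydrate: 0.157 mmol/L × 287.56 mg/mmol × 0.436 L = 19.68 mg
EDTA disodium salt: 37.9 mg/L × 0.436 L = 16.52 mg
nickel chloride hexahydrate: 4.41 mg/L × 0.436 L = 1.92 mg
boric acid: 32.1 mg/L × 0.436 L = 14.00 mg

sodium chloride 3.13 g; sodium acetate trihydrate 0.37 g; zinc sulfate heptahydrate 19.68 mg; EDTA disodium salt 16.52 mg; nickel chloride hexahydrate 1.92 mg; boric acid 14.00 mg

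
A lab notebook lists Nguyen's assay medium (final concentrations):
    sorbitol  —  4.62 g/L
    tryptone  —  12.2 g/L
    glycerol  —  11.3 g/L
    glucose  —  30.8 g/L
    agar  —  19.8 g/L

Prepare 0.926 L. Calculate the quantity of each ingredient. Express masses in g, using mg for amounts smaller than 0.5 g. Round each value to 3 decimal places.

Scale factor relative to 1 L: 0.926.
sorbitol: 4.62 g/L × 0.926 L = 4.278 g
tryptone: 12.2 g/L × 0.926 L = 11.297 g
glycerol: 11.3 g/L × 0.926 L = 10.464 g
glucose: 30.8 g/L × 0.926 L = 28.521 g
agar: 19.8 g/L × 0.926 L = 18.335 g

sorbitol 4.278 g; tryptone 11.297 g; glycerol 10.464 g; glucose 28.521 g; agar 18.335 g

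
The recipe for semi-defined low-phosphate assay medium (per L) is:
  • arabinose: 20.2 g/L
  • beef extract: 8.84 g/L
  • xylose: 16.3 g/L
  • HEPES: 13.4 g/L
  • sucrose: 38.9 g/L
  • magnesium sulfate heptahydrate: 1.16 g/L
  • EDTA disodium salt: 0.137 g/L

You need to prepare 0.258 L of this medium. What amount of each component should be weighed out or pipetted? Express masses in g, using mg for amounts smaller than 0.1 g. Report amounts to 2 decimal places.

Scale factor relative to 1 L: 0.258.
arabinose: 20.2 g/L × 0.258 L = 5.21 g
beef extract: 8.84 g/L × 0.258 L = 2.28 g
xylose: 16.3 g/L × 0.258 L = 4.21 g
HEPES: 13.4 g/L × 0.258 L = 3.46 g
sucrose: 38.9 g/L × 0.258 L = 10.04 g
magnesium sulfate heptahydrate: 1.16 g/L × 0.258 L = 0.30 g
EDTA disodium salt: 0.137 g/L × 0.258 L = 0.035346 g = 35.35 mg

arabinose 5.21 g; beef extract 2.28 g; xylose 4.21 g; HEPES 3.46 g; sucrose 10.04 g; magnesium sulfate heptahydrate 0.30 g; EDTA disodium salt 35.35 mg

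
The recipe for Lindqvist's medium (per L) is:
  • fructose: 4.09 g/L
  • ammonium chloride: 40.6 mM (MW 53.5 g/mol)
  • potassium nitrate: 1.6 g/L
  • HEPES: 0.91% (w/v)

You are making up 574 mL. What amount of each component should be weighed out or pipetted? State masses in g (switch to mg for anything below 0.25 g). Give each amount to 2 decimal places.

fructose 2.35 g; ammonium chloride 1.25 g; potassium nitrate 0.92 g; HEPES 5.22 g

Scale factor relative to 1 L: 0.574.
fructose: 4.09 g/L × 0.574 L = 2.35 g
ammonium chloride: 40.6 mmol/L × 53.5 g/mol × 0.574 L ÷ 1000 = 1.25 g
potassium nitrate: 1.6 g/L × 0.574 L = 0.92 g
HEPES: 0.91% w/v = 9.1 g/L → 9.1 × 0.574 L = 5.22 g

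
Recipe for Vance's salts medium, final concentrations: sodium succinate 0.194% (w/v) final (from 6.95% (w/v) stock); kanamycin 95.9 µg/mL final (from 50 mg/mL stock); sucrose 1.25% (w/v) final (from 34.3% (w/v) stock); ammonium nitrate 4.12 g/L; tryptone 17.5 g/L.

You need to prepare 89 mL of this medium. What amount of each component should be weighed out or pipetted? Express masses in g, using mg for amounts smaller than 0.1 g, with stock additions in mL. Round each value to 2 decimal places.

Scale factor relative to 1 L: 0.089.
sodium succinate: V = C2·V2/C1 = 0.194% ÷ 6.95% × 89 mL = 2.48 mL
kanamycin: V = C2·V2/C1 = 95.9 µg/mL × 89 mL ÷ 50000 µg/mL = 0.17 mL
sucrose: V = C2·V2/C1 = 1.25% ÷ 34.3% × 89 mL = 3.24 mL
ammonium nitrate: 4.12 g/L × 0.089 L = 0.37 g
tryptone: 17.5 g/L × 0.089 L = 1.56 g

sodium succinate 2.48 mL; kanamycin 0.17 mL; sucrose 3.24 mL; ammonium nitrate 0.37 g; tryptone 1.56 g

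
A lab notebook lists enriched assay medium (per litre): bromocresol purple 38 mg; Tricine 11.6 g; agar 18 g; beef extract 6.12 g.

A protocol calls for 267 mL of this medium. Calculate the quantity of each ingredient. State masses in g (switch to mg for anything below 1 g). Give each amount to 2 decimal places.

bromocresol purple 10.15 mg; Tricine 3.10 g; agar 4.81 g; beef extract 1.63 g

Scale factor = 267 mL / 1000 mL = 0.267.
bromocresol purple: 38 mg × (267 mL / 1000 mL) = 10.15 mg
Tricine: 11.6 g × (267 mL / 1000 mL) = 3.10 g
agar: 18 g × (267 mL / 1000 mL) = 4.81 g
beef extract: 6.12 g × (267 mL / 1000 mL) = 1.63 g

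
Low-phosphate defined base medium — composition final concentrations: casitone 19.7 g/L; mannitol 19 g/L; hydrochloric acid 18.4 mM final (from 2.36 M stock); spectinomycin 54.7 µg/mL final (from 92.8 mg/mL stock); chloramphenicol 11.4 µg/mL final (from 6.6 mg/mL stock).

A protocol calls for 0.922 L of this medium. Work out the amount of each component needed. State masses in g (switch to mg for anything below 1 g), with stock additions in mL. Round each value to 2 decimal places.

Scale factor relative to 1 L: 0.922.
casitone: 19.7 g/L × 0.922 L = 18.16 g
mannitol: 19 g/L × 0.922 L = 17.52 g
hydrochloric acid: V = C2·V2/C1 = 18.4 mM × 922 mL ÷ 2360 mM = 7.19 mL
spectinomycin: dilute stock: 54.7 µg/mL × 922 mL ÷ 92800 µg/mL = 0.54 mL
chloramphenicol: V = C2·V2/C1 = 11.4 µg/mL × 922 mL ÷ 6600 µg/mL = 1.59 mL

casitone 18.16 g; mannitol 17.52 g; hydrochloric acid 7.19 mL; spectinomycin 0.54 mL; chloramphenicol 1.59 mL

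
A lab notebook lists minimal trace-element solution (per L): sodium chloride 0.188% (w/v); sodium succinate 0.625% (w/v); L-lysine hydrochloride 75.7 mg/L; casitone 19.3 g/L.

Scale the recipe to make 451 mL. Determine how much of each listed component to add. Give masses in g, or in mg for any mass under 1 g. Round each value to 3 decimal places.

sodium chloride 847.880 mg; sodium succinate 2.819 g; L-lysine hydrochloride 34.141 mg; casitone 8.704 g

Scale factor relative to 1 L: 0.451.
sodium chloride: 0.188% w/v = 1.88 g/L → 1.88 × 0.451 L = 0.84788 g = 847.880 mg
sodium succinate: 0.625 g per 100 mL × 451 mL ÷ 100 = 2.819 g
L-lysine hydrochloride: 75.7 mg/L × 0.451 L = 34.141 mg
casitone: 19.3 g/L × 0.451 L = 8.704 g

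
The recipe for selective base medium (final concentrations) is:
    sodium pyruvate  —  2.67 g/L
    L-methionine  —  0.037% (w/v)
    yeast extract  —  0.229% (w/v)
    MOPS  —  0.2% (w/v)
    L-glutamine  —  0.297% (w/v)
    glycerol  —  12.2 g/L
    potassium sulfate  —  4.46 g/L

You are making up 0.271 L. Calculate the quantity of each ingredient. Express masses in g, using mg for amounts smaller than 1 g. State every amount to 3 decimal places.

sodium pyruvate 723.570 mg; L-methionine 100.270 mg; yeast extract 620.590 mg; MOPS 542.000 mg; L-glutamine 804.870 mg; glycerol 3.306 g; potassium sulfate 1.209 g

Scale factor relative to 1 L: 0.271.
sodium pyruvate: 2.67 g/L × 0.271 L = 0.72357 g = 723.570 mg
L-methionine: 0.037 g per 100 mL × 271 mL ÷ 100 = 0.10027 g = 100.270 mg
yeast extract: 0.229% w/v = 2.29 g/L → 2.29 × 0.271 L = 0.62059 g = 620.590 mg
MOPS: 0.2 g per 100 mL × 271 mL ÷ 100 = 0.542 g = 542.000 mg
L-glutamine: 0.297% w/v = 2.97 g/L → 2.97 × 0.271 L = 0.80487 g = 804.870 mg
glycerol: 12.2 g/L × 0.271 L = 3.306 g
potassium sulfate: 4.46 g/L × 0.271 L = 1.209 g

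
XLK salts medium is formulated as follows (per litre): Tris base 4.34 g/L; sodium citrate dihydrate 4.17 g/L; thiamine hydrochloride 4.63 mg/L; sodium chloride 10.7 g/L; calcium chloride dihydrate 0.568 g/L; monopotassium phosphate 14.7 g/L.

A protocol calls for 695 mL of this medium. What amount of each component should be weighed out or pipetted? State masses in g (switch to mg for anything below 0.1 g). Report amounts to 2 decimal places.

Tris base 3.02 g; sodium citrate dihydrate 2.90 g; thiamine hydrochloride 3.22 mg; sodium chloride 7.44 g; calcium chloride dihydrate 0.39 g; monopotassium phosphate 10.22 g

Target volume = 695 mL = 0.695 L.
Tris base: 4.34 g/L × 0.695 L = 3.02 g
sodium citrate dihydrate: 4.17 g/L × 0.695 L = 2.90 g
thiamine hydrochloride: 4.63 mg/L × 0.695 L = 3.22 mg
sodium chloride: 10.7 g/L × 0.695 L = 7.44 g
calcium chloride dihydrate: 0.568 g/L × 0.695 L = 0.39 g
monopotassium phosphate: 14.7 g/L × 0.695 L = 10.22 g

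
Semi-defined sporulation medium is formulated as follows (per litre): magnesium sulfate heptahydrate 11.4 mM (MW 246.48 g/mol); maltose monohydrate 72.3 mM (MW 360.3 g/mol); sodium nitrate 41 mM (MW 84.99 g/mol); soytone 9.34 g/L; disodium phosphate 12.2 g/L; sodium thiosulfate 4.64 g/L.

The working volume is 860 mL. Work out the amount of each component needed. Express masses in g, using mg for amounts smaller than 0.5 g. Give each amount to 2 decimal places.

magnesium sulfate heptahydrate 2.42 g; maltose monohydrate 22.40 g; sodium nitrate 3.00 g; soytone 8.03 g; disodium phosphate 10.49 g; sodium thiosulfate 3.99 g

Scale factor relative to 1 L: 0.86.
magnesium sulfate heptahydrate: 11.4 mmol/L × 246.48 g/mol × 0.86 L ÷ 1000 = 2.42 g
maltose monohydrate: 72.3 mmol/L × 360.3 g/mol × 0.86 L ÷ 1000 = 22.40 g
sodium nitrate: 41 mmol/L × 84.99 g/mol × 0.86 L ÷ 1000 = 3.00 g
soytone: 9.34 g/L × 0.86 L = 8.03 g
disodium phosphate: 12.2 g/L × 0.86 L = 10.49 g
sodium thiosulfate: 4.64 g/L × 0.86 L = 3.99 g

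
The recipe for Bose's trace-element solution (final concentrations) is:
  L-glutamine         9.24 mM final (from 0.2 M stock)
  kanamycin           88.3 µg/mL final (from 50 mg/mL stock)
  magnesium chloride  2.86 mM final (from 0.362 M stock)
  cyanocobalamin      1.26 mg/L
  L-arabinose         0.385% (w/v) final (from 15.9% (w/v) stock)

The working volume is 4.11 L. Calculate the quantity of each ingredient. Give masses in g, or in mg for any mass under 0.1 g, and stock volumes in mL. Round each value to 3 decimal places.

Scale factor relative to 1 L: 4.11.
L-glutamine: V = C2·V2/C1 = 9.24 mM × 4110 mL ÷ 200 mM = 189.882 mL
kanamycin: C1V1 = C2V2 → 88.3 µg/mL × 4110 mL ÷ 50000 µg/mL = 7.258 mL
magnesium chloride: V = C2·V2/C1 = 2.86 mM × 4110 mL ÷ 362 mM = 32.471 mL
cyanocobalamin: 1.26 mg/L × 4.11 L = 5.179 mg
L-arabinose: dilute stock: 0.385% ÷ 15.9% × 4110 mL = 99.519 mL

L-glutamine 189.882 mL; kanamycin 7.258 mL; magnesium chloride 32.471 mL; cyanocobalamin 5.179 mg; L-arabinose 99.519 mL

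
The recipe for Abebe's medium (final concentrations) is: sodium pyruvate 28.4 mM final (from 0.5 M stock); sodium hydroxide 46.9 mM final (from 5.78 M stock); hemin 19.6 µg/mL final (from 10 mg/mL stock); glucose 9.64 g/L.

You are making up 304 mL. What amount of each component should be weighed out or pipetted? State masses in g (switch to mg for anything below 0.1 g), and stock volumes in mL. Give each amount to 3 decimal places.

sodium pyruvate 17.267 mL; sodium hydroxide 2.467 mL; hemin 0.596 mL; glucose 2.931 g

Target volume = 304 mL = 0.304 L.
sodium pyruvate: V = C2·V2/C1 = 28.4 mM × 304 mL ÷ 500 mM = 17.267 mL
sodium hydroxide: dilute stock: 46.9 mM × 304 mL ÷ 5780 mM = 2.467 mL
hemin: V = C2·V2/C1 = 19.6 µg/mL × 304 mL ÷ 10000 µg/mL = 0.596 mL
glucose: 9.64 g/L × 0.304 L = 2.931 g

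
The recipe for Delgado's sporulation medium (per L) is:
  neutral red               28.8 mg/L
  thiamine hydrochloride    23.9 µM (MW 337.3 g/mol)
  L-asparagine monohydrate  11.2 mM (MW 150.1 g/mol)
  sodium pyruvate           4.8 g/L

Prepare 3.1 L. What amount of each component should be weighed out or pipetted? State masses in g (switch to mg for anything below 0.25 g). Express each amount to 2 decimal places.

Working volume: 3.1 L.
neutral red: 28.8 mg/L × 3.1 L = 89.28 mg
thiamine hydrochloride: 23.9 µmol/L × 337.3 g/mol × 3.1 L ÷ 1000 = 24.99 mg
L-asparagine monohydrate: 11.2 mmol/L × 150.1 g/mol × 3.1 L ÷ 1000 = 5.21 g
sodium pyruvate: 4.8 g/L × 3.1 L = 14.88 g

neutral red 89.28 mg; thiamine hydrochloride 24.99 mg; L-asparagine monohydrate 5.21 g; sodium pyruvate 14.88 g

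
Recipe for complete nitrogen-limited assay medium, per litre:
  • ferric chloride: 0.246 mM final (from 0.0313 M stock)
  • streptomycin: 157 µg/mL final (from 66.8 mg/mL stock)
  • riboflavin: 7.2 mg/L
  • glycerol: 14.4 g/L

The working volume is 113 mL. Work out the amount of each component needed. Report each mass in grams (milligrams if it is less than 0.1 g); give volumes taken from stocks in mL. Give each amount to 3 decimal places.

ferric chloride 0.888 mL; streptomycin 0.266 mL; riboflavin 0.814 mg; glycerol 1.627 g

Scale factor relative to 1 L: 0.113.
ferric chloride: C1V1 = C2V2 → 0.246 mM × 113 mL ÷ 31.3 mM = 0.888 mL
streptomycin: dilute stock: 157 µg/mL × 113 mL ÷ 66800 µg/mL = 0.266 mL
riboflavin: 7.2 mg/L × 0.113 L = 0.814 mg
glycerol: 14.4 g/L × 0.113 L = 1.627 g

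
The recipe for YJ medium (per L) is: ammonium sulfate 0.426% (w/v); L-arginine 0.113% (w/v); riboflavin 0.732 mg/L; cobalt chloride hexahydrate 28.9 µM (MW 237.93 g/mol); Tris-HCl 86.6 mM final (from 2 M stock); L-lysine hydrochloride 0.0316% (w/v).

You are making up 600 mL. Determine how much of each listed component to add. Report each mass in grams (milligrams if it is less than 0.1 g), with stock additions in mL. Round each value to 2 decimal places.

Working volume: 600 mL = 0.6 L.
ammonium sulfate: 0.426% w/v = 4.26 g/L → 4.26 × 0.6 L = 2.56 g
L-arginine: 0.113% w/v = 1.13 g/L → 1.13 × 0.6 L = 0.68 g
riboflavin: 0.732 mg/L × 0.6 L = 0.44 mg
cobalt chloride hexahydrate: 28.9 µmol/L × 237.93 g/mol × 0.6 L ÷ 1000 = 4.13 mg
Tris-HCl: dilute stock: 86.6 mM × 600 mL ÷ 2000 mM = 25.98 mL
L-lysine hydrochloride: 0.0316% w/v = 0.316 g/L → 0.316 × 0.6 L = 0.19 g

ammonium sulfate 2.56 g; L-arginine 0.68 g; riboflavin 0.44 mg; cobalt chloride hexahydrate 4.13 mg; Tris-HCl 25.98 mL; L-lysine hydrochloride 0.19 g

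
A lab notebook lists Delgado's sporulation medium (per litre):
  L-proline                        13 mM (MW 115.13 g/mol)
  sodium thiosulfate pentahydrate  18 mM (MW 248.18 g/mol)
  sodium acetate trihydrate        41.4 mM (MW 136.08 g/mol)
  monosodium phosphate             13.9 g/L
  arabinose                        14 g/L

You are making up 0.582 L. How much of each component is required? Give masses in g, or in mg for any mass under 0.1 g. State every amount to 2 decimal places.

L-proline 0.87 g; sodium thiosulfate pentahydrate 2.60 g; sodium acetate trihydrate 3.28 g; monosodium phosphate 8.09 g; arabinose 8.15 g

Working volume: 0.582 L.
L-proline: 13 mmol/L × 115.13 g/mol × 0.582 L ÷ 1000 = 0.87 g
sodium thiosulfate pentahydrate: 18 mmol/L × 248.18 g/mol × 0.582 L ÷ 1000 = 2.60 g
sodium acetate trihydrate: 41.4 mmol/L × 136.08 g/mol × 0.582 L ÷ 1000 = 3.28 g
monosodium phosphate: 13.9 g/L × 0.582 L = 8.09 g
arabinose: 14 g/L × 0.582 L = 8.15 g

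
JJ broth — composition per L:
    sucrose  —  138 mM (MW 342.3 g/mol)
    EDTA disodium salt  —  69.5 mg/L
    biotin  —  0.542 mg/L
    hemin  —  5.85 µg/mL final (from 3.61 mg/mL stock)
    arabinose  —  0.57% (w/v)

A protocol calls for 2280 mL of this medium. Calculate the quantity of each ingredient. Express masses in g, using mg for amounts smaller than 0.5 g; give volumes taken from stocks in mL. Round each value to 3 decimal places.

Working volume: 2280 mL = 2.28 L.
sucrose: 138 mmol/L × 342.3 g/mol × 2.28 L ÷ 1000 = 107.701 g
EDTA disodium salt: 69.5 mg/L × 2.28 L = 158.460 mg
biotin: 0.542 mg/L × 2.28 L = 1.236 mg
hemin: dilute stock: 5.85 µg/mL × 2280 mL ÷ 3610 µg/mL = 3.695 mL
arabinose: 0.57% w/v = 5.7 g/L → 5.7 × 2.28 L = 12.996 g

sucrose 107.701 g; EDTA disodium salt 158.460 mg; biotin 1.236 mg; hemin 3.695 mL; arabinose 12.996 g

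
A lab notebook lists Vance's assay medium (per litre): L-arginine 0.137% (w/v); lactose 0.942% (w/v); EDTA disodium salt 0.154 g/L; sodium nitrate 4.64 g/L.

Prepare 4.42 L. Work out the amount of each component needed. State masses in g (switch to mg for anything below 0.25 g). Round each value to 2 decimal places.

Working volume: 4.42 L.
L-arginine: 0.137% w/v = 1.37 g/L → 1.37 × 4.42 L = 6.06 g
lactose: 0.942% w/v = 9.42 g/L → 9.42 × 4.42 L = 41.64 g
EDTA disodium salt: 0.154 g/L × 4.42 L = 0.68 g
sodium nitrate: 4.64 g/L × 4.42 L = 20.51 g

L-arginine 6.06 g; lactose 41.64 g; EDTA disodium salt 0.68 g; sodium nitrate 20.51 g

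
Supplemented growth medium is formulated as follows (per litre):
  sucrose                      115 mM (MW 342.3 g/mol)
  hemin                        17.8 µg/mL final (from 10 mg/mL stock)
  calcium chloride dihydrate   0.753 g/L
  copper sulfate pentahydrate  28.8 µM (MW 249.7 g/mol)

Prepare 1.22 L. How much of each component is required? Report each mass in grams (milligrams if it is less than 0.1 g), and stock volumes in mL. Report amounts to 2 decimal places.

Working volume: 1.22 L.
sucrose: 115 mmol/L × 342.3 g/mol × 1.22 L ÷ 1000 = 48.02 g
hemin: V = C2·V2/C1 = 17.8 µg/mL × 1220 mL ÷ 10000 µg/mL = 2.17 mL
calcium chloride dihydrate: 0.753 g/L × 1.22 L = 0.92 g
copper sulfate pentahydrate: 28.8 µmol/L × 249.7 g/mol × 1.22 L ÷ 1000 = 8.77 mg

sucrose 48.02 g; hemin 2.17 mL; calcium chloride dihydrate 0.92 g; copper sulfate pentahydrate 8.77 mg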